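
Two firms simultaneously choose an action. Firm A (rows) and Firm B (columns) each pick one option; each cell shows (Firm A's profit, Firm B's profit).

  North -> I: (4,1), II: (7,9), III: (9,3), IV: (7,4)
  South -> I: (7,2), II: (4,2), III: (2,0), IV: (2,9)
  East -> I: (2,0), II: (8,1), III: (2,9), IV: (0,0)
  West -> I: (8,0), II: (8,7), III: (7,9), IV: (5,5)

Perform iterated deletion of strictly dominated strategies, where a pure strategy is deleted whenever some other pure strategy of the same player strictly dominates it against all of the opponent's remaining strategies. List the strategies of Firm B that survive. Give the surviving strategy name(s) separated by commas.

Firm A's strategy South is strictly dominated by West (I: 8>7, II: 8>4, III: 7>2, IV: 5>2) and is removed.
Column I is eliminated: II beats it against every remaining row (North: 9>1, East: 1>0, West: 7>0).
Column IV is eliminated: II beats it against every remaining row (North: 9>4, East: 1>0, West: 7>5).
Among the remaining strategies, none is strictly dominated by another pure strategy of the same player, so the elimination stops.
Surviving strategies — Firm A: {North, East, West}; Firm B: {II, III}.

II, III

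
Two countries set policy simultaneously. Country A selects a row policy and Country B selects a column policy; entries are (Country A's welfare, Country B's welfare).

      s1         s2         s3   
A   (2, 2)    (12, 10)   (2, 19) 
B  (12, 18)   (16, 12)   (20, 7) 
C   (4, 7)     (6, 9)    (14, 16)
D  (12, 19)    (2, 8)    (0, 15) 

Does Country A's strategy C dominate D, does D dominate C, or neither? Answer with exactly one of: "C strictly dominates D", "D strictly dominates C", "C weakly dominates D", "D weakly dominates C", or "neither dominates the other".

Compare C to D across every action of Country B: s1: 4<12, s2: 6>2, s3: 14>0.
C does better at s2, s3 but worse at s1; neither strategy dominates the other.

neither dominates the other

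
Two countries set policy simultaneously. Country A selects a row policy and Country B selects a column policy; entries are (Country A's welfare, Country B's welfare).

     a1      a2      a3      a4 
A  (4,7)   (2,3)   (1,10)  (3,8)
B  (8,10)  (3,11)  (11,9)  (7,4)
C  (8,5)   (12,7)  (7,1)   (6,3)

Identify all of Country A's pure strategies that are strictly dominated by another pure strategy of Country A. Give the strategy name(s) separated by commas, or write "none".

A: dominated, since B does at least as well everywhere (a1: 8>4, a2: 3>2, a3: 11>1, a4: 7>3).
B is not dominated — it holds its own against A at a1 (8>4); C at a1 (8=8).
C is not dominated — it holds its own against A at a1 (8>4); B at a1 (8=8).

A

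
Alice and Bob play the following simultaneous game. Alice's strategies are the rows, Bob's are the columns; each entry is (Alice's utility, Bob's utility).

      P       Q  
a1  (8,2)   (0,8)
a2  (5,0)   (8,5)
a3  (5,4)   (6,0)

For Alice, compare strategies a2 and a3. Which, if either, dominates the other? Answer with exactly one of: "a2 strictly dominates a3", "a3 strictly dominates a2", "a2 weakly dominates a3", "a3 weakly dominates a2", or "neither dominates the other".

a2's payoffs vs a3's, by Bob's action — P: 5=5, Q: 8>6.
a2 is at least as good everywhere and strictly better somewhere (tied only at P), so a2 weakly but not strictly dominates a3.

a2 weakly dominates a3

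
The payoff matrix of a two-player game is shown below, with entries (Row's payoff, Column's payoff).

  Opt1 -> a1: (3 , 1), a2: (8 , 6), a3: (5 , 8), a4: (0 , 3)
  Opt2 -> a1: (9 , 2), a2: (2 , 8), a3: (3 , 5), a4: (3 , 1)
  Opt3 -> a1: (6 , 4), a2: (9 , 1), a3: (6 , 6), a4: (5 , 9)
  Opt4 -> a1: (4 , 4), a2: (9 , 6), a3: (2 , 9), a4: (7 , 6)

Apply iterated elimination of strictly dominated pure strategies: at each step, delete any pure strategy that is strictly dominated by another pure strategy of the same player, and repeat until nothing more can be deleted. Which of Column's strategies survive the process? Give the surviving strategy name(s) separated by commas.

a3, a4

For Row, Opt3 strictly dominates Opt1 on the remaining columns (a1: 6>3, a2: 9>8, a3: 6>5, a4: 5>0); eliminate Opt1.
Column a1 is eliminated: a3 beats it against every remaining row (Opt2: 5>2, Opt3: 6>4, Opt4: 9>4).
For Row, Opt3 strictly dominates Opt2 on the remaining columns (a2: 9>2, a3: 6>3, a4: 5>3); eliminate Opt2.
For Column, a3 strictly dominates a2 on the remaining rows (Opt3: 6>1, Opt4: 9>6); eliminate a2.
Among the remaining strategies, none is strictly dominated by another pure strategy of the same player, so the elimination stops.
Surviving strategies — Row: {Opt3, Opt4}; Column: {a3, a4}.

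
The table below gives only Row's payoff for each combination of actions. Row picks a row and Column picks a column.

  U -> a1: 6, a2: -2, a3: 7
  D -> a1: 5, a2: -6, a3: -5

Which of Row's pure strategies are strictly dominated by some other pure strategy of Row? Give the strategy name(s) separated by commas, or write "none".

D

Nothing dominates U: D at a1 (6>5).
U strictly dominates D — a1: 6>5, a2: -2>-6, a3: 7>-5.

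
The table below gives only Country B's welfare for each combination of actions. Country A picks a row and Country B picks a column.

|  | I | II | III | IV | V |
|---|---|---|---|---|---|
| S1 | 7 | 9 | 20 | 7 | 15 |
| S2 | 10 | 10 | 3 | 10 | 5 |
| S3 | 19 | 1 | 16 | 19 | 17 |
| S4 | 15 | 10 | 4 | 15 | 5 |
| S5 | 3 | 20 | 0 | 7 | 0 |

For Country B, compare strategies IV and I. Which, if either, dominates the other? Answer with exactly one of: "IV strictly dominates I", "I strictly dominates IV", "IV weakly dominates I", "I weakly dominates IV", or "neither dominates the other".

IV weakly dominates I

Compare IV to I across each choice by Country A: S1: 7=7, S2: 10=10, S3: 19=19, S4: 15=15, S5: 7>3.
IV is at least as good everywhere and strictly better somewhere (tied only at S1, S2, S3, S4), so IV weakly but not strictly dominates I.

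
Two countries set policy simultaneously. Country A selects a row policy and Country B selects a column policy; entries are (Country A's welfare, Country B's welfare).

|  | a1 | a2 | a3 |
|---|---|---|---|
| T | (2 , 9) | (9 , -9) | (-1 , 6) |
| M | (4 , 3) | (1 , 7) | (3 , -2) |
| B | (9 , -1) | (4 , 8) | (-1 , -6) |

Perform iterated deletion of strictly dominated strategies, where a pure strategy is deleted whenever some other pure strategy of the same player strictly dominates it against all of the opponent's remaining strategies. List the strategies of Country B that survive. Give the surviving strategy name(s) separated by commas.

For Country B, a1 strictly dominates a3 on the remaining rows (T: 9>6, M: 3>-2, B: -1>-6); eliminate a3.
Country A's strategy M is strictly dominated by B (a1: 9>4, a2: 4>1) and is removed.
Among the remaining strategies, none is strictly dominated by another pure strategy of the same player, so the elimination stops.
Surviving strategies — Country A: {T, B}; Country B: {a1, a2}.

a1, a2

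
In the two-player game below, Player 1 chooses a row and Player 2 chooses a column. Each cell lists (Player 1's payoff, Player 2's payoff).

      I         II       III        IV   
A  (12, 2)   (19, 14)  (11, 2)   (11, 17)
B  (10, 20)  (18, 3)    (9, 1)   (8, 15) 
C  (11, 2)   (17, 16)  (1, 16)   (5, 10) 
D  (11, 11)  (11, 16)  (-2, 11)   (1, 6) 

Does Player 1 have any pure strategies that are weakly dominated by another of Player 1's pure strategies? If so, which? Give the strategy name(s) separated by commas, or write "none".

A: no other strategy beats it everywhere (B at I (12>10); C at I (12>11); D at I (12>11)).
B: dominated, since A does at least as well everywhere (I: 12>10, II: 19>18, III: 11>9, IV: 11>8).
A weakly dominates C — I: 12>11, II: 19>17, III: 11>1, IV: 11>5.
D: dominated, since A does at least as well everywhere (I: 12>11, II: 19>11, III: 11>-2, IV: 11>1).

B, C, D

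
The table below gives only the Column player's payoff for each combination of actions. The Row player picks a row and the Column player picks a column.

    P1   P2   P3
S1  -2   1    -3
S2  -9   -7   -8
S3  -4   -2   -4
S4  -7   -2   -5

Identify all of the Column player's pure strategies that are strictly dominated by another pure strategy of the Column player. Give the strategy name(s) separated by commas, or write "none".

P2 strictly dominates P1 — S1: 1>-2, S2: -7>-9, S3: -2>-4, S4: -2>-7.
P2 is not dominated — it holds its own against P1 at S1 (1>-2); P3 at S1 (1>-3).
P2 strictly dominates P3 — S1: 1>-3, S2: -7>-8, S3: -2>-4, S4: -2>-5.

P1, P3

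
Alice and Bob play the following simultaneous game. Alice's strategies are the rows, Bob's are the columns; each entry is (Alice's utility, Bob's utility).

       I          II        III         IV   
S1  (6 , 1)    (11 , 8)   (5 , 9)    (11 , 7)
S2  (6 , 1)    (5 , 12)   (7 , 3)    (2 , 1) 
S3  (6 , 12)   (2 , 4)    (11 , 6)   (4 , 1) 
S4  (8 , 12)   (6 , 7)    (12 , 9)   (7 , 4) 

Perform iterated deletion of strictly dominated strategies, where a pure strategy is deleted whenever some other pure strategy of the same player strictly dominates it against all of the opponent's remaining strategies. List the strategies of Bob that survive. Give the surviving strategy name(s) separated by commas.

I

For Alice, S4 strictly dominates S2 on the remaining columns (I: 8>6, II: 6>5, III: 12>7, IV: 7>2); eliminate S2.
Alice's strategy S3 is strictly dominated by S4 (I: 8>6, II: 6>2, III: 12>11, IV: 7>4) and is removed.
For Bob, III strictly dominates II on the remaining rows (S1: 9>8, S4: 9>7); eliminate II.
Column IV is eliminated: III beats it against every remaining row (S1: 9>7, S4: 9>4).
Alice's strategy S1 is strictly dominated by S4 (I: 8>6, III: 12>5) and is removed.
Column III is eliminated: I beats it against every remaining row (S4: 12>9).
Among the remaining strategies, none is strictly dominated by another pure strategy of the same player, so the elimination stops.
Surviving strategies — Alice: {S4}; Bob: {I}.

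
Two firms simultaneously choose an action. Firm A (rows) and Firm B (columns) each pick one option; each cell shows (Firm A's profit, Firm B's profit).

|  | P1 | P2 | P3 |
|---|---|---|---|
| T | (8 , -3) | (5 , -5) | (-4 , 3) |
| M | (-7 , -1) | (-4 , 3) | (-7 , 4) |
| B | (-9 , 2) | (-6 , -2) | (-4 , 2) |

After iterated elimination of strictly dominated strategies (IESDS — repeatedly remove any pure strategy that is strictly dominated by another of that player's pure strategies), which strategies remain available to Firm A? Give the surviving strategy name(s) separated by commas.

T, B

For Firm A, T strictly dominates M on the remaining columns (P1: 8>-7, P2: 5>-4, P3: -4>-7); eliminate M.
Firm B's strategy P2 is strictly dominated by P1 (T: -3>-5, B: 2>-2) and is removed.
Among the remaining strategies, none is strictly dominated by another pure strategy of the same player, so the elimination stops.
Surviving strategies — Firm A: {T, B}; Firm B: {P1, P3}.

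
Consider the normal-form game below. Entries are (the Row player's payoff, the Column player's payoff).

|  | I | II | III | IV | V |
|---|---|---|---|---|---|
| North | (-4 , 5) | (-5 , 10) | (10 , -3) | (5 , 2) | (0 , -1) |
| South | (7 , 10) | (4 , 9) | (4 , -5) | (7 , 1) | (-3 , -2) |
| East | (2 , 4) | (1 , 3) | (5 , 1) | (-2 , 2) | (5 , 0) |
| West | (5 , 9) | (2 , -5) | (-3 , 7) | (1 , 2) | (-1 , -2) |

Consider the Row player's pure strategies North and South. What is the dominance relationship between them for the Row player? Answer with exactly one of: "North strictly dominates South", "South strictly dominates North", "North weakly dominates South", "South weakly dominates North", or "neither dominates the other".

neither dominates the other

North's payoffs vs South's, by the Column player's action — I: -4<7, II: -5<4, III: 10>4, IV: 5<7, V: 0>-3.
North does better at III, V but worse at I, II, IV; neither strategy dominates the other.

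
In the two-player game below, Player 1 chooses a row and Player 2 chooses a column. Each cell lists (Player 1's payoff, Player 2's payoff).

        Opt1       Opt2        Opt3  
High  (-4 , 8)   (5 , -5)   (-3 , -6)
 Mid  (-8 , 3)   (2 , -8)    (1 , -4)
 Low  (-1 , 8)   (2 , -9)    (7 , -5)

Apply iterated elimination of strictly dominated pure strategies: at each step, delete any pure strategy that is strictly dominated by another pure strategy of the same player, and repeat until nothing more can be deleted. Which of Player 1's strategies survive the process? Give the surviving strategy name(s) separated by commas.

For Player 2, Opt1 strictly dominates Opt2 on the remaining rows (High: 8>-5, Mid: 3>-8, Low: 8>-9); eliminate Opt2.
Row High is eliminated: Low beats it against every remaining column (Opt1: -1>-4, Opt3: 7>-3).
Player 1's strategy Mid is strictly dominated by Low (Opt1: -1>-8, Opt3: 7>1) and is removed.
For Player 2, Opt1 strictly dominates Opt3 on the remaining rows (Low: 8>-5); eliminate Opt3.
Among the remaining strategies, none is strictly dominated by another pure strategy of the same player, so the elimination stops.
Surviving strategies — Player 1: {Low}; Player 2: {Opt1}.

Low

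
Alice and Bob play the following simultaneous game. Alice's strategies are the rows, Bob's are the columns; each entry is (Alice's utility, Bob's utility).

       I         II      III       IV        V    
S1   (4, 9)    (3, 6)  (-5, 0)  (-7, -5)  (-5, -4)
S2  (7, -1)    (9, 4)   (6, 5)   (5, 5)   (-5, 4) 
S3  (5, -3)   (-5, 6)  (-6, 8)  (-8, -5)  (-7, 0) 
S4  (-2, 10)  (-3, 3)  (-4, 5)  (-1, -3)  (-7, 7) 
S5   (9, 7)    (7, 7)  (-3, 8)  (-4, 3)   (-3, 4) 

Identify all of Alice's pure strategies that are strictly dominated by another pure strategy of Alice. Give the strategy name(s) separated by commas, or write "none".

S1, S3, S4

S1: dominated, since S5 does at least as well everywhere (I: 9>4, II: 7>3, III: -3>-5, IV: -4>-7, V: -3>-5).
S2 is not dominated — it holds its own against S1 at I (7>4); S3 at I (7>5); S4 at I (7>-2); S5 at II (9>7).
S3 is strictly dominated by S2 (I: 7>5, II: 9>-5, III: 6>-6, IV: 5>-8, V: -5>-7).
S2 strictly dominates S4 — I: 7>-2, II: 9>-3, III: 6>-4, IV: 5>-1, V: -5>-7.
Nothing dominates S5: S1 at I (9>4); S2 at I (9>7); S3 at I (9>5); S4 at I (9>-2).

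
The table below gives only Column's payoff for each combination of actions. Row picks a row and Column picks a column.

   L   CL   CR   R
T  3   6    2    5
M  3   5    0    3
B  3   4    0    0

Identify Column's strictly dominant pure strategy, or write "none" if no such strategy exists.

CL

CL vs L: T: 6>3, M: 5>3, B: 4>3.
CL vs CR: T: 6>2, M: 5>0, B: 4>0.
CL vs R: T: 6>5, M: 5>3, B: 4>0.
CL strictly beats every other strategy against every opponent action, so it is strictly dominant.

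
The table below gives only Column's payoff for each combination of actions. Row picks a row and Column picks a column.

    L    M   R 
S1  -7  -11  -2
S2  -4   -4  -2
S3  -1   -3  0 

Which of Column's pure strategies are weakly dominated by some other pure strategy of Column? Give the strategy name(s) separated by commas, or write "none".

R weakly dominates L — S1: -2>-7, S2: -2>-4, S3: 0>-1.
M: dominated, since L does at least as well everywhere (S1: -7>-11, S2: -4=-4, S3: -1>-3).
R is not dominated — it holds its own against L at S1 (-2>-7); M at S1 (-2>-11).

L, M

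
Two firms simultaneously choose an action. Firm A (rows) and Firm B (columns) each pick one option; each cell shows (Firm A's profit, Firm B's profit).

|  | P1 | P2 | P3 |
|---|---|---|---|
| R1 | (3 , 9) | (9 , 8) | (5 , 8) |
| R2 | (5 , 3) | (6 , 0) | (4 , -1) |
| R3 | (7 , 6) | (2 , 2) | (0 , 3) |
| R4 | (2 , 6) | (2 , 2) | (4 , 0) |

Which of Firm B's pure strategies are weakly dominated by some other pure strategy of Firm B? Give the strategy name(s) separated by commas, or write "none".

Nothing dominates P1: P2 at R1 (9>8); P3 at R1 (9>8).
P2 is weakly dominated by P1 (R1: 9>8, R2: 3>0, R3: 6>2, R4: 6>2).
P1 weakly dominates P3 — R1: 9>8, R2: 3>-1, R3: 6>3, R4: 6>0.

P2, P3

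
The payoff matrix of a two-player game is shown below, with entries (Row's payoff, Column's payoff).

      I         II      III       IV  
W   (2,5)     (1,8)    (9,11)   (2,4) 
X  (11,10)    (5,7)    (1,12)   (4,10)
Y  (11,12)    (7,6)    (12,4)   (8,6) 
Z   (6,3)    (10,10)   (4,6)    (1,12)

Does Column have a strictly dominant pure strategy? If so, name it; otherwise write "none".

I fails to dominate II at W (5<8).
II fails to dominate I at X (7<10).
III fails to dominate I at Y (4<12).
IV fails to dominate I at W (4<5).
No single strategy dominates all the others.

none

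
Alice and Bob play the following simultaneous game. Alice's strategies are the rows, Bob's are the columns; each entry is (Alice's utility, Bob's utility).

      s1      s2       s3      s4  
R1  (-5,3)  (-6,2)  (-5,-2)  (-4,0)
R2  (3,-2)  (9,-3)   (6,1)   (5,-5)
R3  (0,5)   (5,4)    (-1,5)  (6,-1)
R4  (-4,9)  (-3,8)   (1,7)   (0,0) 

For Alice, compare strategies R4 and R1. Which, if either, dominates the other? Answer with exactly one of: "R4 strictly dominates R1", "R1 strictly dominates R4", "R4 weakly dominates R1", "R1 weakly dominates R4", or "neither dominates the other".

R4's payoffs vs R1's, by Bob's action — s1: -4>-5, s2: -3>-6, s3: 1>-5, s4: 0>-4.
R4 gives a strictly higher payoff against each opponent action, so R4 strictly dominates R1.

R4 strictly dominates R1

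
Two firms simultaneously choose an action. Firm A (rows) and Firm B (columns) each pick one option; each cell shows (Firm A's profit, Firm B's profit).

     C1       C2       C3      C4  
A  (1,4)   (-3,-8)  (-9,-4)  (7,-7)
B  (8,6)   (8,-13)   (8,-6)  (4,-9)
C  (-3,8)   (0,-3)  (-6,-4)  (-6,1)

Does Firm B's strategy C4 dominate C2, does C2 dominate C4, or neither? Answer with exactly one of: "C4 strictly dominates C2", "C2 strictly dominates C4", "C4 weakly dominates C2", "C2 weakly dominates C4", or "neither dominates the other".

C4's payoffs vs C2's, by Firm A's action — A: -7>-8, B: -9>-13, C: 1>-3.
C4 gives a strictly higher payoff against each choice by Firm A, so C4 strictly dominates C2.

C4 strictly dominates C2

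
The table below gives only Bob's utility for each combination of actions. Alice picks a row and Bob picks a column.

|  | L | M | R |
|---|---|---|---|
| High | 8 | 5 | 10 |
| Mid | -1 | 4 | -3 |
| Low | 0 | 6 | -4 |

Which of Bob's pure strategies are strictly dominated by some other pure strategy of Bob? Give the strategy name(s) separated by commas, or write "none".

none

L: no other strategy beats it everywhere (M at High (8>5); R at Mid (-1>-3)).
M is not dominated — it holds its own against L at Mid (4>-1); R at Mid (4>-3).
R: no other strategy beats it everywhere (L at High (10>8); M at High (10>5)).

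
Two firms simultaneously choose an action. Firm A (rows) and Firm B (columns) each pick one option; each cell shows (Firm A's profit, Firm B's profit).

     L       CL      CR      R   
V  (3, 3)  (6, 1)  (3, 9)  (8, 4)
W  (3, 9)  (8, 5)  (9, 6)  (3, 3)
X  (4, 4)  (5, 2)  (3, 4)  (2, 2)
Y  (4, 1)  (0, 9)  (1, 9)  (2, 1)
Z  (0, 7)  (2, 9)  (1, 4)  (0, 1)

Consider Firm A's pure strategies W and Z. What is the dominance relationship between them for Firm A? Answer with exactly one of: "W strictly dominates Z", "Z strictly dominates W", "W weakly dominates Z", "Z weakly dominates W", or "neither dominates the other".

W's payoffs vs Z's, by Firm B's action — L: 3>0, CL: 8>2, CR: 9>1, R: 3>0.
W gives a strictly higher payoff against every action of Firm B, so W strictly dominates Z.

W strictly dominates Z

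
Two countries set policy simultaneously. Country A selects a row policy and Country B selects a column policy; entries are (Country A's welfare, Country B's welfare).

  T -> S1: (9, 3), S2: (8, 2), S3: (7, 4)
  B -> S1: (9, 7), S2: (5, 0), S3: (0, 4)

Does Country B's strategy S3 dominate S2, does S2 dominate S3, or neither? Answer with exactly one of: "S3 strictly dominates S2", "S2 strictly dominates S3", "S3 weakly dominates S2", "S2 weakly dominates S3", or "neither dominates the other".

S3's payoffs vs S2's, by Country A's action — T: 4>2, B: 4>0.
Every comparison favours S3, so S3 strictly dominates S2.

S3 strictly dominates S2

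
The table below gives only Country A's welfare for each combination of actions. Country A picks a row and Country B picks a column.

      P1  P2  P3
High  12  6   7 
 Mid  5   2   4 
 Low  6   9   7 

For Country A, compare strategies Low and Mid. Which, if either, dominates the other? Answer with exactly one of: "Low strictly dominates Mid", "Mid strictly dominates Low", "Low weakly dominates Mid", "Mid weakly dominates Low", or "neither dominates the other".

Compare Low to Mid across every action of Country B: P1: 6>5, P2: 9>2, P3: 7>4.
Every comparison favours Low, so Low strictly dominates Mid.

Low strictly dominates Mid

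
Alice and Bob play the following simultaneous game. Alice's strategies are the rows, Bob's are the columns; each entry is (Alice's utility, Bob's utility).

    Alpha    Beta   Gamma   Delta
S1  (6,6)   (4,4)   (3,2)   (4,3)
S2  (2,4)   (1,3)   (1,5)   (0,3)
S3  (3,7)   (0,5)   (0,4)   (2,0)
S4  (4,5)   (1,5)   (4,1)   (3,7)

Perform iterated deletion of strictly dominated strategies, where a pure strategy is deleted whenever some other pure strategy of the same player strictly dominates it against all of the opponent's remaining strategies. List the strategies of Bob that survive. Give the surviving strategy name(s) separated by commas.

Alpha

Alice's strategy S2 is strictly dominated by S1 (Alpha: 6>2, Beta: 4>1, Gamma: 3>1, Delta: 4>0) and is removed.
Alice's strategy S3 is strictly dominated by S1 (Alpha: 6>3, Beta: 4>0, Gamma: 3>0, Delta: 4>2) and is removed.
Bob's strategy Gamma is strictly dominated by Alpha (S1: 6>2, S4: 5>1) and is removed.
For Alice, S1 strictly dominates S4 on the remaining columns (Alpha: 6>4, Beta: 4>1, Delta: 4>3); eliminate S4.
For Bob, Alpha strictly dominates Beta on the remaining rows (S1: 6>4); eliminate Beta.
Column Delta is eliminated: Alpha beats it against every remaining row (S1: 6>3).
Among the remaining strategies, none is strictly dominated by another pure strategy of the same player, so the elimination stops.
Surviving strategies — Alice: {S1}; Bob: {Alpha}.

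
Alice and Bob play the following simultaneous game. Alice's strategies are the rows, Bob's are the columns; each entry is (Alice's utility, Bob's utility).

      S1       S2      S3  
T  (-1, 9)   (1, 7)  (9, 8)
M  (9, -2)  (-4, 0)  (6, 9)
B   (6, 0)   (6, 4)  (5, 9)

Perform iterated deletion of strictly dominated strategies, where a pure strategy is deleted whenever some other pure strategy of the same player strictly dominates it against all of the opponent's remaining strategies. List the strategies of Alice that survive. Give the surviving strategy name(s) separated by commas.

For Bob, S3 strictly dominates S2 on the remaining rows (T: 8>7, M: 9>0, B: 9>4); eliminate S2.
Alice's strategy B is strictly dominated by M (S1: 9>6, S3: 6>5) and is removed.
Among the remaining strategies, none is strictly dominated by another pure strategy of the same player, so the elimination stops.
Surviving strategies — Alice: {T, M}; Bob: {S1, S3}.

T, M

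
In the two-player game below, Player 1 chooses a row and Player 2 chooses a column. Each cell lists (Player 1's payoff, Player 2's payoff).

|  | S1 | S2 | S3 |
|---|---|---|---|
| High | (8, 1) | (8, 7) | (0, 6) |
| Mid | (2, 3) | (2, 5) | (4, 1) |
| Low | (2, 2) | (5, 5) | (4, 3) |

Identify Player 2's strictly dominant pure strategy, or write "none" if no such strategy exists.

S2 vs S1: High: 7>1, Mid: 5>3, Low: 5>2.
S2 vs S3: High: 7>6, Mid: 5>1, Low: 5>3.
S2 strictly beats every other strategy against every opponent action, so it is strictly dominant.

S2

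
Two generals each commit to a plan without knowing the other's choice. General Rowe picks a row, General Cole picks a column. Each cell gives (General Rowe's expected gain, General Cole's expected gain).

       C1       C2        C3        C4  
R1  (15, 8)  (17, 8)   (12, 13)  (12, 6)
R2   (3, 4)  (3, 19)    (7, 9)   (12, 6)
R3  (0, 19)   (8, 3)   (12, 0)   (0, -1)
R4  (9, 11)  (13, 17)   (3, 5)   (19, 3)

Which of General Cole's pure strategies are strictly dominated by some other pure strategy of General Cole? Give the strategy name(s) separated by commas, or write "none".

C1: no other strategy beats it everywhere (C2 at R1 (8=8); C3 at R3 (19>0); C4 at R1 (8>6)).
C2: no other strategy beats it everywhere (C1 at R1 (8=8); C3 at R2 (19>9); C4 at R1 (8>6)).
Nothing dominates C3: C1 at R1 (13>8); C2 at R1 (13>8); C4 at R1 (13>6).
C2 strictly dominates C4 — R1: 8>6, R2: 19>6, R3: 3>-1, R4: 17>3.

C4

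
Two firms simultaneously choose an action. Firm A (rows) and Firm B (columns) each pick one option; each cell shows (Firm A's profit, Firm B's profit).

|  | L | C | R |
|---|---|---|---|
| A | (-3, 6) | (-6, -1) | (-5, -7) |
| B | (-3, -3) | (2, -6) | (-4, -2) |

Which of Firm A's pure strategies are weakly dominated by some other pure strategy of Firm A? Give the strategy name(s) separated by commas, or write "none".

A

B weakly dominates A — L: -3=-3, C: 2>-6, R: -4>-5.
Nothing dominates B: A at C (2>-6).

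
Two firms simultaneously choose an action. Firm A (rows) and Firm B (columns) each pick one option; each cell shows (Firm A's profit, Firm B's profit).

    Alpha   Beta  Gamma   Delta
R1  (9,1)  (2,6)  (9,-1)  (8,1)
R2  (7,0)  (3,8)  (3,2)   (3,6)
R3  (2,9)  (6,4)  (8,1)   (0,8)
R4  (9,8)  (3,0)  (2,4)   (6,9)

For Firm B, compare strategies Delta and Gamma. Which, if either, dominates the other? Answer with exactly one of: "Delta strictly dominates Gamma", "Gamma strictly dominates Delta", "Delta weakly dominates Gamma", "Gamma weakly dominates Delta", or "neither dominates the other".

Delta's payoffs vs Gamma's, by Firm A's action — R1: 1>-1, R2: 6>2, R3: 8>1, R4: 9>4.
Delta gives a strictly higher payoff against every action of Firm A, so Delta strictly dominates Gamma.

Delta strictly dominates Gamma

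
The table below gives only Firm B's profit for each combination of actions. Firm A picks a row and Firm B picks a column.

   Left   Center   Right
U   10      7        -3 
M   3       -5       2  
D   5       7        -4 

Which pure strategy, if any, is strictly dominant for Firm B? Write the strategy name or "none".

Left fails to dominate Center at D (5<7).
Center fails to dominate Left at U (7<10).
Right fails to dominate Left at U (-3<10).
No single strategy dominates all the others.

none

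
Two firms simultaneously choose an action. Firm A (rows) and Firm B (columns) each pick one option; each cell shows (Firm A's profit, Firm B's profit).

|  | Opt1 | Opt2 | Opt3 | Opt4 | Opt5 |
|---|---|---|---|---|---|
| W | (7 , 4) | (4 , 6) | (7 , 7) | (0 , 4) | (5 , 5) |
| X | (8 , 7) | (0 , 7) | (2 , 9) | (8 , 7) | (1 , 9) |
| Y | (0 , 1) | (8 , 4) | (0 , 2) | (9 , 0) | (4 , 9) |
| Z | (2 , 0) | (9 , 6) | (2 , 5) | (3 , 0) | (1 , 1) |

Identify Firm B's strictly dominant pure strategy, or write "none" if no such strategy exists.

none

Opt1 fails to dominate Opt2 at W (4<6).
Opt2 fails to dominate Opt1 at X (7=7).
Opt3 fails to dominate Opt2 at Y (2<4).
Opt4 fails to dominate Opt1 at W (4=4).
Opt5 fails to dominate Opt2 at W (5<6).
No single strategy dominates all the others.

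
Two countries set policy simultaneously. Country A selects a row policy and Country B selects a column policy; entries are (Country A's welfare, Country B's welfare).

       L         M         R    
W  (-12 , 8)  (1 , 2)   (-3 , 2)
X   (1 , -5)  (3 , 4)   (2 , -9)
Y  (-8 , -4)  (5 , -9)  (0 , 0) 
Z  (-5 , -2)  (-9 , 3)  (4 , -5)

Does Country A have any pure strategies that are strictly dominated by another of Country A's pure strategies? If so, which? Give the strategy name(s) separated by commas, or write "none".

X strictly dominates W — L: 1>-12, M: 3>1, R: 2>-3.
X is not dominated — it holds its own against W at L (1>-12); Y at L (1>-8); Z at L (1>-5).
Y: no other strategy beats it everywhere (W at L (-8>-12); X at M (5>3); Z at M (5>-9)).
Nothing dominates Z: W at L (-5>-12); X at R (4>2); Y at L (-5>-8).

W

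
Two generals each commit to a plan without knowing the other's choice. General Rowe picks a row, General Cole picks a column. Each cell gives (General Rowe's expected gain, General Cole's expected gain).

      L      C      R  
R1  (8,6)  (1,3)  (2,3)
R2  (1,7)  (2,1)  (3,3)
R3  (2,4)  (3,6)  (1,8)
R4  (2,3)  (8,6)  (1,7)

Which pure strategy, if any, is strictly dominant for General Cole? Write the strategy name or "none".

L fails to dominate C at R3 (4<6).
C fails to dominate L at R1 (3<6).
R fails to dominate L at R1 (3<6).
No single strategy dominates all the others.

none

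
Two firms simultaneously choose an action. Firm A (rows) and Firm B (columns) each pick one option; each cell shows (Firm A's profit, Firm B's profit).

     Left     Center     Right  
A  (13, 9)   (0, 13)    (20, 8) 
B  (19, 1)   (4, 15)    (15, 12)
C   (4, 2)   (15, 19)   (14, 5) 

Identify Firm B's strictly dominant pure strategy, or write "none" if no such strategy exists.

Center

Center vs Left: A: 13>9, B: 15>1, C: 19>2.
Center vs Right: A: 13>8, B: 15>12, C: 19>5.
Center strictly beats every other strategy against every opponent action, so it is strictly dominant.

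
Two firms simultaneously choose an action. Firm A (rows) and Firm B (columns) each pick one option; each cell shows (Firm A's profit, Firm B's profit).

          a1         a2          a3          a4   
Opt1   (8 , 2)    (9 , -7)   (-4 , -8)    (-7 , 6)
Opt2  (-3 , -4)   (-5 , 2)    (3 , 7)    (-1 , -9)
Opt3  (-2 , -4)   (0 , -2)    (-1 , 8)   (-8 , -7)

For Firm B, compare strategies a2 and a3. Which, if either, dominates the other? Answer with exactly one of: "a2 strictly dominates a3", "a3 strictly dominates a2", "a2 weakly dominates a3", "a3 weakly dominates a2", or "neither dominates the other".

a2's payoffs vs a3's, by Firm A's action — Opt1: -7>-8, Opt2: 2<7, Opt3: -2<8.
a2 does better at Opt1 but worse at Opt2, Opt3; neither strategy dominates the other.

neither dominates the other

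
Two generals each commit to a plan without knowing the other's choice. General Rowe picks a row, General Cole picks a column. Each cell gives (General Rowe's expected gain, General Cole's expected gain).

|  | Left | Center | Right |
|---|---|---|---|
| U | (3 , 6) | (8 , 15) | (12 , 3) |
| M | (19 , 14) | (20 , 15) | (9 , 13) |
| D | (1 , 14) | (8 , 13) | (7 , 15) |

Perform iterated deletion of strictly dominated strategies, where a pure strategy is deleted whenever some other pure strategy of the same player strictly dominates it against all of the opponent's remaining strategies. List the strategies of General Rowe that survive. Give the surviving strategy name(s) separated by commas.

Row D is eliminated: M beats it against every remaining column (Left: 19>1, Center: 20>8, Right: 9>7).
General Cole's strategy Left is strictly dominated by Center (U: 15>6, M: 15>14) and is removed.
For General Cole, Center strictly dominates Right on the remaining rows (U: 15>3, M: 15>13); eliminate Right.
Row U is eliminated: M beats it against every remaining column (Center: 20>8).
Among the remaining strategies, none is strictly dominated by another pure strategy of the same player, so the elimination stops.
Surviving strategies — General Rowe: {M}; General Cole: {Center}.

M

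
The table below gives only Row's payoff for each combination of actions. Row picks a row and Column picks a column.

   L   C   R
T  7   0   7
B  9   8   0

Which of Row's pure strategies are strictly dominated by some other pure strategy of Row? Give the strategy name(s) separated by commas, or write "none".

none

T is not dominated — it holds its own against B at R (7>0).
Nothing dominates B: T at L (9>7).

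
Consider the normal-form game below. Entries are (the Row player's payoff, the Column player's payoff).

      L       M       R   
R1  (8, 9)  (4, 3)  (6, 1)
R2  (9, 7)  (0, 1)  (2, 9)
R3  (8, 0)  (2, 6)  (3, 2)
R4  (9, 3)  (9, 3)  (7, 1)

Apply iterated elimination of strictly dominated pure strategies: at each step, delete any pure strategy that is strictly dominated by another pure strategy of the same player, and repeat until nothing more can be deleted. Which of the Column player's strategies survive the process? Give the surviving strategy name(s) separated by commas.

L, M, R

Row R1 is eliminated: R4 beats it against every remaining column (L: 9>8, M: 9>4, R: 7>6).
For the Row player, R4 strictly dominates R3 on the remaining columns (L: 9>8, M: 9>2, R: 7>3); eliminate R3.
Among the remaining strategies, none is strictly dominated by another pure strategy of the same player, so the elimination stops.
Surviving strategies — the Row player: {R2, R4}; the Column player: {L, M, R}.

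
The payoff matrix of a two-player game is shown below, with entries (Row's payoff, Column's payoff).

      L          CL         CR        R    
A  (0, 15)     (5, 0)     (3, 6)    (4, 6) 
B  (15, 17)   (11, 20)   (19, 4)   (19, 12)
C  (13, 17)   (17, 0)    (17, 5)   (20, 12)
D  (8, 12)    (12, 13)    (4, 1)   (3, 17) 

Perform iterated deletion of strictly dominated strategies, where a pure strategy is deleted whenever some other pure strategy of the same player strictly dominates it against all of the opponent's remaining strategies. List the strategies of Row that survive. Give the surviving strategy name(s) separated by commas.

For Row, B strictly dominates A on the remaining columns (L: 15>0, CL: 11>5, CR: 19>3, R: 19>4); eliminate A.
For Row, C strictly dominates D on the remaining columns (L: 13>8, CL: 17>12, CR: 17>4, R: 20>3); eliminate D.
Column's strategy CR is strictly dominated by L (B: 17>4, C: 17>5) and is removed.
Column R is eliminated: L beats it against every remaining row (B: 17>12, C: 17>12).
Among the remaining strategies, none is strictly dominated by another pure strategy of the same player, so the elimination stops.
Surviving strategies — Row: {B, C}; Column: {L, CL}.

B, C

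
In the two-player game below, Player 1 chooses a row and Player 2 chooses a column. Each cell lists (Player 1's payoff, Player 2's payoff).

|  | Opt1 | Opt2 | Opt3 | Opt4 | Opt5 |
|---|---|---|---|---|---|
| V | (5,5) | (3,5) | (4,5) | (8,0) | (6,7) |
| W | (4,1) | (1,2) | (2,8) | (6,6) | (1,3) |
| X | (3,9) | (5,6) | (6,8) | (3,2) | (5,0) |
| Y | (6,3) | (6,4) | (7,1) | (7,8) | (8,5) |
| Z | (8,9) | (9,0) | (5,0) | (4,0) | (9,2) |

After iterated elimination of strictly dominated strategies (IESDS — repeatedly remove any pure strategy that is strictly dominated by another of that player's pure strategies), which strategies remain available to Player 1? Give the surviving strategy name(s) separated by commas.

V, Y, Z

Player 1's strategy W is strictly dominated by V (Opt1: 5>4, Opt2: 3>1, Opt3: 4>2, Opt4: 8>6, Opt5: 6>1) and is removed.
Player 1's strategy X is strictly dominated by Y (Opt1: 6>3, Opt2: 6>5, Opt3: 7>6, Opt4: 7>3, Opt5: 8>5) and is removed.
For Player 2, Opt5 strictly dominates Opt2 on the remaining rows (V: 7>5, Y: 5>4, Z: 2>0); eliminate Opt2.
For Player 2, Opt5 strictly dominates Opt3 on the remaining rows (V: 7>5, Y: 5>1, Z: 2>0); eliminate Opt3.
Among the remaining strategies, none is strictly dominated by another pure strategy of the same player, so the elimination stops.
Surviving strategies — Player 1: {V, Y, Z}; Player 2: {Opt1, Opt4, Opt5}.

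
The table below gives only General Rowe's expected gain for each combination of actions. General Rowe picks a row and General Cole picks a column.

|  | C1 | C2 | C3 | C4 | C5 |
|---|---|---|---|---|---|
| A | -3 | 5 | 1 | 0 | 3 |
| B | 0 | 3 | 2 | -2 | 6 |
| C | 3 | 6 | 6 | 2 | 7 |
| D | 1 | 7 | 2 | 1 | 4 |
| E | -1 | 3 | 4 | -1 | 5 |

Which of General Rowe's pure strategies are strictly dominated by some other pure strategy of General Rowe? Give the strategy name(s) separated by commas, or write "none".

C strictly dominates A — C1: 3>-3, C2: 6>5, C3: 6>1, C4: 2>0, C5: 7>3.
B: dominated, since C does at least as well everywhere (C1: 3>0, C2: 6>3, C3: 6>2, C4: 2>-2, C5: 7>6).
C: no other strategy beats it everywhere (A at C1 (3>-3); B at C1 (3>0); D at C1 (3>1); E at C1 (3>-1)).
Nothing dominates D: A at C1 (1>-3); B at C1 (1>0); C at C2 (7>6); E at C1 (1>-1).
C strictly dominates E — C1: 3>-1, C2: 6>3, C3: 6>4, C4: 2>-1, C5: 7>5.

A, B, E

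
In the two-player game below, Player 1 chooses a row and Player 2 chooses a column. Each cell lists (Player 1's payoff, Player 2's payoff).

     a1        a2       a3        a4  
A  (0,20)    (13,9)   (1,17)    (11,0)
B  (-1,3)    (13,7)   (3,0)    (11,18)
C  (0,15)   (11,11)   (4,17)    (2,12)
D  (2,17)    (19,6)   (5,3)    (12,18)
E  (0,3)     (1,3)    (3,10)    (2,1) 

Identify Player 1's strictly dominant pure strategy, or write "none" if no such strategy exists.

D vs A: a1: 2>0, a2: 19>13, a3: 5>1, a4: 12>11.
D vs B: a1: 2>-1, a2: 19>13, a3: 5>3, a4: 12>11.
D vs C: a1: 2>0, a2: 19>11, a3: 5>4, a4: 12>2.
D vs E: a1: 2>0, a2: 19>1, a3: 5>3, a4: 12>2.
D strictly beats every other strategy against every opponent action, so it is strictly dominant.

D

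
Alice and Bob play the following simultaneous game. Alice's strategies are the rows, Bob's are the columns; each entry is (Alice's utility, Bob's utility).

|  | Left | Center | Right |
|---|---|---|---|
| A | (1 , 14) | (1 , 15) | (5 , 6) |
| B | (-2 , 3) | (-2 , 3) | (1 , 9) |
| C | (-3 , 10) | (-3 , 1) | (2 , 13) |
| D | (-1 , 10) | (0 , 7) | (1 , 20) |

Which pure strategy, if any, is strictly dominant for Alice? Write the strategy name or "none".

A

A vs B: Left: 1>-2, Center: 1>-2, Right: 5>1.
A vs C: Left: 1>-3, Center: 1>-3, Right: 5>2.
A vs D: Left: 1>-1, Center: 1>0, Right: 5>1.
A strictly beats every other strategy against every opponent action, so it is strictly dominant.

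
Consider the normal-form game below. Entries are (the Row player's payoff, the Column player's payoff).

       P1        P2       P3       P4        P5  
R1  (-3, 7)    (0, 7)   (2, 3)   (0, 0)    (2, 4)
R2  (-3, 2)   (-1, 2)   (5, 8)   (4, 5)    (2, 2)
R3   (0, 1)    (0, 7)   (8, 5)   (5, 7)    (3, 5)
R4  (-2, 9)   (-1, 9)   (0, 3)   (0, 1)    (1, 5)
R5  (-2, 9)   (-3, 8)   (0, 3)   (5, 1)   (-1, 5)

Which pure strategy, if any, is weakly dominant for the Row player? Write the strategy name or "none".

R3

R3 vs R1: P1: 0>-3, P2: 0=0, P3: 8>2, P4: 5>0, P5: 3>2.
R3 vs R2: P1: 0>-3, P2: 0>-1, P3: 8>5, P4: 5>4, P5: 3>2.
R3 vs R4: P1: 0>-2, P2: 0>-1, P3: 8>0, P4: 5>0, P5: 3>1.
R3 vs R5: P1: 0>-2, P2: 0>-3, P3: 8>0, P4: 5=5, P5: 3>-1.
R3 is at least as good as every other strategy against every opponent action, so it is weakly dominant.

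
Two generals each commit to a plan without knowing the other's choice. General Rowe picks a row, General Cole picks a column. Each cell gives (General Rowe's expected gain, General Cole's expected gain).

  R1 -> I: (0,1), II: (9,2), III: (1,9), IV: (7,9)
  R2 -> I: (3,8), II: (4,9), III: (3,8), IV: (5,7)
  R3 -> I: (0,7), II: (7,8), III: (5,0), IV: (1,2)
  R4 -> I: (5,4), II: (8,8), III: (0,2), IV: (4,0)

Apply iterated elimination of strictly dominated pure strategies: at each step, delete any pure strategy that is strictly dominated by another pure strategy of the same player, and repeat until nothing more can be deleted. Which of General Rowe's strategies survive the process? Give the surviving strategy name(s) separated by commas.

For General Cole, II strictly dominates I on the remaining rows (R1: 2>1, R2: 9>8, R3: 8>7, R4: 8>4); eliminate I.
General Rowe's strategy R4 is strictly dominated by R1 (II: 9>8, III: 1>0, IV: 7>4) and is removed.
Among the remaining strategies, none is strictly dominated by another pure strategy of the same player, so the elimination stops.
Surviving strategies — General Rowe: {R1, R2, R3}; General Cole: {II, III, IV}.

R1, R2, R3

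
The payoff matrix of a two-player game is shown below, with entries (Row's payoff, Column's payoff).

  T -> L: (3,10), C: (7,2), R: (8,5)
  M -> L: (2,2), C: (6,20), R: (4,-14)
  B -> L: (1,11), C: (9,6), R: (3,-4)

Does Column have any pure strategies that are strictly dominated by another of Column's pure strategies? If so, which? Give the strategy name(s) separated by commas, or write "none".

Nothing dominates L: C at T (10>2); R at T (10>5).
C: no other strategy beats it everywhere (L at M (20>2); R at M (20>-14)).
R is strictly dominated by L (T: 10>5, M: 2>-14, B: 11>-4).

R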